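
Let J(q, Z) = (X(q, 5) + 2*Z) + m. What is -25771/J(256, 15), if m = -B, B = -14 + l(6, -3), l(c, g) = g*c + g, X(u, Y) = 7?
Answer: -25771/72 ≈ -357.93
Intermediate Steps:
l(c, g) = g + c*g (l(c, g) = c*g + g = g + c*g)
B = -35 (B = -14 - 3*(1 + 6) = -14 - 3*7 = -14 - 21 = -35)
m = 35 (m = -1*(-35) = 35)
J(q, Z) = 42 + 2*Z (J(q, Z) = (7 + 2*Z) + 35 = 42 + 2*Z)
-25771/J(256, 15) = -25771/(42 + 2*15) = -25771/(42 + 30) = -25771/72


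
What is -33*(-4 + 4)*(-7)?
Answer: 0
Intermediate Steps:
-33*(-4 + 4)*(-7) = -0*(-7) = -33*0 = 0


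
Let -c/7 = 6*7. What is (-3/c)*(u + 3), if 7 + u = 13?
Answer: 9/98 ≈ 0.091837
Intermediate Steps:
u = 6 (u = -7 + 13 = 6)
c = -294 (c = -42*7 = -7*42 = -294)
(-3/c)*(u + 3) = (-3/(-294))*(6 + 3) = -3*(-1/294)*9 = (1/98)*9 = 9/98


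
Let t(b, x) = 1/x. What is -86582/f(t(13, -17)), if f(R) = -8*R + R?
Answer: -1471894/7 ≈ -2.1027e+5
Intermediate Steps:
f(R) = -7*R
-86582/f(t(13, -17)) = -86582/((-7/(-17))) = -86582/((-7*(-1/17))) = -86582/7/17 = -86582*17/7 = -1471894/7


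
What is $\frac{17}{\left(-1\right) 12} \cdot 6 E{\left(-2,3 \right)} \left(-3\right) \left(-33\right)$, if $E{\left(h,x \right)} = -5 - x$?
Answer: $6732$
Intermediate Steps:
$\frac{17}{\left(-1\right) 12} \cdot 6 E{\left(-2,3 \right)} \left(-3\right) \left(-33\right) = \frac{17}{\left(-1\right) 12} \cdot 6 \left(-5 - 3\right) \left(-3\right) \left(-33\right) = \frac{17}{-12} \cdot 6 \left(-5 - 3\right) \left(-3\right) \left(-33\right) = 17 \left(- \frac{1}{12}\right) 6 \left(-8\right) \left(-3\right) \left(-33\right) = - \frac{17 \left(\left(-48\right) \left(-3\right)\right)}{12} \left(-33\right) = \left(- \frac{17}{12}\right) 144 \left(-33\right) = \left(-204\right) \left(-33\right) = 6732$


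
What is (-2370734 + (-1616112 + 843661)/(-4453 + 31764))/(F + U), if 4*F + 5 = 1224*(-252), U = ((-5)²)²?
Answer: 258991554900/8355882383 ≈ 30.995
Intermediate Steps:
U = 625 (U = 25² = 625)
F = -308453/4 (F = -5/4 + (1224*(-252))/4 = -5/4 + (¼)*(-308448) = -5/4 - 77112 = -308453/4 ≈ -77113.)
(-2370734 + (-1616112 + 843661)/(-4453 + 31764))/(F + U) = (-2370734 + (-1616112 + 843661)/(-4453 + 31764))/(-308453/4 + 625) = (-2370734 - 772451/27311)/(-305953/4) = (-2370734 - 772451*1/27311)*(-4/305953) = (-2370734 - 772451/27311)*(-4/305953) = -64747888725/27311*(-4/305953) = 258991554900/8355882383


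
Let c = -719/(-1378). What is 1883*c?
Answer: 1353877/1378 ≈ 982.49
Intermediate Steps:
c = 719/1378 (c = -719*(-1/1378) = 719/1378 ≈ 0.52177)
1883*c = 1883*(719/1378) = 1353877/1378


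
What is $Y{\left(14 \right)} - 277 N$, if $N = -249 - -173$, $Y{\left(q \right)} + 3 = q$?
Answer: $21063$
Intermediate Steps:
$Y{\left(q \right)} = -3 + q$
$N = -76$ ($N = -249 + 173 = -76$)
$Y{\left(14 \right)} - 277 N = \left(-3 + 14\right) - -21052 = 11 + 21052 = 21063$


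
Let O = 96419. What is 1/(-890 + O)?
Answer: 1/95529 ≈ 1.0468e-5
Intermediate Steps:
1/(-890 + O) = 1/(-890 + 96419) = 1/95529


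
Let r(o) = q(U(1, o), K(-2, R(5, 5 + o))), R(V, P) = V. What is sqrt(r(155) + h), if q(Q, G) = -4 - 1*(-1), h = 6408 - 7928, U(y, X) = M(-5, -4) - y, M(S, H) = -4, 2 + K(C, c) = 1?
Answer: I*sqrt(1523) ≈ 39.026*I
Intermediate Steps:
K(C, c) = -1 (K(C, c) = -2 + 1 = -1)
U(y, X) = -4 - y
h = -1520
q(Q, G) = -3 (q(Q, G) = -4 + 1 = -3)
r(o) = -3
sqrt(r(155) + h) = sqrt(-3 - 1520) = sqrt(-1523) = I*sqrt(1523)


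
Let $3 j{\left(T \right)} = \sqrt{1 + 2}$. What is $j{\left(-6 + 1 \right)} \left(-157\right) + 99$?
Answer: $99 - \frac{157 \sqrt{3}}{3} \approx 8.356$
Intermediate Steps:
$j{\left(T \right)} = \frac{\sqrt{3}}{3}$ ($j{\left(T \right)} = \frac{\sqrt{1 + 2}}{3} = \frac{\sqrt{3}}{3}$)
$j{\left(-6 + 1 \right)} \left(-157\right) + 99 = \frac{\sqrt{3}}{3} \left(-157\right) + 99 = - \frac{157 \sqrt{3}}{3} + 99 = 99 - \frac{157 \sqrt{3}}{3}$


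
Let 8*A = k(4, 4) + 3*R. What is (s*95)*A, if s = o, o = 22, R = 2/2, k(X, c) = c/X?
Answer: 1045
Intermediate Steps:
R = 1 (R = 2*(½) = 1)
A = ½ (A = (4/4 + 3*1)/8 = (4*(¼) + 3)/8 = (1 + 3)/8 = (⅛)*4 = ½ ≈ 0.50000)
s = 22
(s*95)*A = (22*95)*(½) = 2090*(½) = 1045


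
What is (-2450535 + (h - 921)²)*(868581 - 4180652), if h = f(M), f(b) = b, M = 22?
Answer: 5439526813714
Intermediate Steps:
h = 22
(-2450535 + (h - 921)²)*(868581 - 4180652) = (-2450535 + (22 - 921)²)*(868581 - 4180652) = (-2450535 + (-899)²)*(-3312071) = (-2450535 + 808201)*(-3312071) = -1642334*(-3312071) = 5439526813714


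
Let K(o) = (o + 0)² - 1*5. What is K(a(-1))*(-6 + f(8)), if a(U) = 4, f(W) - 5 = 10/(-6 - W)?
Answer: -132/7 ≈ -18.857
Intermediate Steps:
f(W) = 5 + 10/(-6 - W)
K(o) = -5 + o² (K(o) = o² - 5 = -5 + o²)
K(a(-1))*(-6 + f(8)) = (-5 + 4²)*(-6 + 5*(4 + 8)/(6 + 8)) = (-5 + 16)*(-6 + 5*12/14) = 11*(-6 + 5*(1/14)*12) = 11*(-6 + 30/7) = 11*(-12/7) = -132/7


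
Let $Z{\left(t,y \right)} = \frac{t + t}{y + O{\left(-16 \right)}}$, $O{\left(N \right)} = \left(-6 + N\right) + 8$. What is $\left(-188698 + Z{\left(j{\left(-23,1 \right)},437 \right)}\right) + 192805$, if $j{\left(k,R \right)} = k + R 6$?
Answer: $\frac{1737227}{423} \approx 4106.9$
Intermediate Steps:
$j{\left(k,R \right)} = k + 6 R$
$O{\left(N \right)} = 2 + N$
$Z{\left(t,y \right)} = \frac{2 t}{-14 + y}$ ($Z{\left(t,y \right)} = \frac{t + t}{y + \left(2 - 16\right)} = \frac{2 t}{y - 14} = \frac{2 t}{-14 + y}$)
$\left(-188698 + Z{\left(j{\left(-23,1 \right)},437 \right)}\right) + 192805 = \left(-188698 + \frac{2 \left(-23 + 6 \cdot 1\right)}{-14 + 437}\right) + 192805 = \left(-188698 + \frac{2 \left(-23 + 6\right)}{423}\right) + 192805 = \left(-188698 + 2 \left(-17\right) \frac{1}{423}\right) + 192805 = \left(-188698 - \frac{34}{423}\right) + 192805 = - \frac{79819288}{423} + 192805 = \frac{1737227}{423}$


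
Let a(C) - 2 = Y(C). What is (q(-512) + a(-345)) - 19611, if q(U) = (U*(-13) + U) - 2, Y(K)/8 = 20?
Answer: -13307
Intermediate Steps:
Y(K) = 160 (Y(K) = 8*20 = 160)
a(C) = 162 (a(C) = 2 + 160 = 162)
q(U) = -2 - 12*U (q(U) = (-13*U + U) - 2 = -12*U - 2 = -2 - 12*U)
(q(-512) + a(-345)) - 19611 = ((-2 - 12*(-512)) + 162) - 19611 = ((-2 + 6144) + 162) - 19611 = (6142 + 162) - 19611 = 6304 - 19611 = -13307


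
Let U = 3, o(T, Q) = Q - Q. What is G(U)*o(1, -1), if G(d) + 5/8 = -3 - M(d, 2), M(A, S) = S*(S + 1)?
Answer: 0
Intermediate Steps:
M(A, S) = S*(1 + S)
o(T, Q) = 0
G(d) = -77/8 (G(d) = -5/8 + (-3 - 2*(1 + 2)) = -5/8 + (-3 - 2*3) = -5/8 + (-3 - 1*6) = -5/8 + (-3 - 6) = -5/8 - 9 = -77/8)
G(U)*o(1, -1) = -77/8*0 = 0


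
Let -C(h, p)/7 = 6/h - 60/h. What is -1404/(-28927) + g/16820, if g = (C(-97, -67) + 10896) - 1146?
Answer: 7409364501/11798889395 ≈ 0.62797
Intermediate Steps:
C(h, p) = 378/h (C(h, p) = -7*(6/h - 60/h) = -(-378)/h = 378/h)
g = 945372/97 (g = (378/(-97) + 10896) - 1146 = (378*(-1/97) + 10896) - 1146 = (-378/97 + 10896) - 1146 = 1056534/97 - 1146 = 945372/97 ≈ 9746.1)
-1404/(-28927) + g/16820 = -1404/(-28927) + (945372/97)/16820 = -1404*(-1/28927) + (945372/97)*(1/16820) = 1404/28927 + 236343/407885 = 7409364501/11798889395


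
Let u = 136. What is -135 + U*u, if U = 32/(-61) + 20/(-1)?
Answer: -178507/61 ≈ -2926.3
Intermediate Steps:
U = -1252/61 (U = 32*(-1/61) + 20*(-1) = -32/61 - 20 = -1252/61 ≈ -20.525)
-135 + U*u = -135 - 1252/61*136 = -135 - 170272/61 = -178507/61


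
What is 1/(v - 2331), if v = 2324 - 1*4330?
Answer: -1/4337 ≈ -0.00023057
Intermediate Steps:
v = -2006 (v = 2324 - 4330 = -2006)
1/(v - 2331) = 1/(-2006 - 2331) = 1/(-4337) = -1/4337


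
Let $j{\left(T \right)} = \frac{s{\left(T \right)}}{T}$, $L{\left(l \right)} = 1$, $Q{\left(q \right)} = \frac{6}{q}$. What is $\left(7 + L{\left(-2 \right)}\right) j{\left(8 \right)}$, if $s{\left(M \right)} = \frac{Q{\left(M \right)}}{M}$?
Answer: $\frac{3}{32} \approx 0.09375$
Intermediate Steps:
$s{\left(M \right)} = \frac{6}{M^{2}}$ ($s{\left(M \right)} = \frac{6 \frac{1}{M}}{M} = \frac{6}{M^{2}}$)
$j{\left(T \right)} = \frac{6}{T^{3}}$ ($j{\left(T \right)} = \frac{6 \frac{1}{T^{2}}}{T} = \frac{6}{T^{3}}$)
$\left(7 + L{\left(-2 \right)}\right) j{\left(8 \right)} = \left(7 + 1\right) \frac{6}{512} = 8 \cdot 6 \cdot \frac{1}{512} = 8 \cdot \frac{3}{256} = \frac{3}{32}$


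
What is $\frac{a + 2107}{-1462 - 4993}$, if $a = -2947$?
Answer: $\frac{168}{1291} \approx 0.13013$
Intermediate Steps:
$\frac{a + 2107}{-1462 - 4993} = \frac{-2947 + 2107}{-1462 - 4993} = - \frac{840}{-6455} = \left(-840\right) \left(- \frac{1}{6455}\right) = \frac{168}{1291}$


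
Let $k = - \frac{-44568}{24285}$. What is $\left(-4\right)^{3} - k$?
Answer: $- \frac{532936}{8095} \approx -65.835$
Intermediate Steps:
$k = \frac{14856}{8095}$ ($k = - \frac{-44568}{24285} = \left(-1\right) \left(- \frac{14856}{8095}\right) = \frac{14856}{8095} \approx 1.8352$)
$\left(-4\right)^{3} - k = \left(-4\right)^{3} - \frac{14856}{8095} = -64 - \frac{14856}{8095} = - \frac{532936}{8095}$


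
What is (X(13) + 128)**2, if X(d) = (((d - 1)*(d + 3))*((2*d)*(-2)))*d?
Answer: 16812752896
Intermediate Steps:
X(d) = -4*d**2*(-1 + d)*(3 + d) (X(d) = (((-1 + d)*(3 + d))*(-4*d))*d = (-4*d*(-1 + d)*(3 + d))*d = -4*d**2*(-1 + d)*(3 + d))
(X(13) + 128)**2 = (4*13**2*(3 - 1*13**2 - 2*13) + 128)**2 = (4*169*(3 - 1*169 - 26) + 128)**2 = (4*169*(3 - 169 - 26) + 128)**2 = (4*169*(-192) + 128)**2 = (-129792 + 128)**2 = (-129664)**2 = 16812752896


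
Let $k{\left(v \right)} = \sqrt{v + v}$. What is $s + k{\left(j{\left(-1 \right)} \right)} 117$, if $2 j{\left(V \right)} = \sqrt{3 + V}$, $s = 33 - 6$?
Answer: $27 + 117 \sqrt[4]{2} \approx 166.14$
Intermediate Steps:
$s = 27$ ($s = 33 - 6 = 27$)
$j{\left(V \right)} = \frac{\sqrt{3 + V}}{2}$
$k{\left(v \right)} = \sqrt{2} \sqrt{v}$ ($k{\left(v \right)} = \sqrt{2 v} = \sqrt{2} \sqrt{v}$)
$s + k{\left(j{\left(-1 \right)} \right)} 117 = 27 + \sqrt{2} \sqrt{\frac{\sqrt{3 - 1}}{2}} \cdot 117 = 27 + \sqrt{2} \sqrt{\frac{\sqrt{2}}{2}} \cdot 117 = 27 + \sqrt{2} \frac{2^{\frac{3}{4}}}{2} \cdot 117 = 27 + \sqrt[4]{2} \cdot 117 = 27 + 117 \sqrt[4]{2}$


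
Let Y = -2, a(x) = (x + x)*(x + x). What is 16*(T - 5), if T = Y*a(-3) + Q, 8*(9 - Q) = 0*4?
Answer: -1088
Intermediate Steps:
a(x) = 4*x**2 (a(x) = (2*x)*(2*x) = 4*x**2)
Q = 9 (Q = 9 - 0*4 = 9 - 1/8*0 = 9 + 0 = 9)
T = -63 (T = -8*(-3)**2 + 9 = -8*9 + 9 = -2*36 + 9 = -72 + 9 = -63)
16*(T - 5) = 16*(-63 - 5) = 16*(-68) = -1088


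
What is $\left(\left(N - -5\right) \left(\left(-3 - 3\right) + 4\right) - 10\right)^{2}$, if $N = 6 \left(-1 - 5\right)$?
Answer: $2704$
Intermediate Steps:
$N = -36$ ($N = 6 \left(-6\right) = -36$)
$\left(\left(N - -5\right) \left(\left(-3 - 3\right) + 4\right) - 10\right)^{2} = \left(\left(-36 - -5\right) \left(\left(-3 - 3\right) + 4\right) - 10\right)^{2} = \left(\left(-36 + 5\right) \left(-6 + 4\right) - 10\right)^{2} = \left(\left(-31\right) \left(-2\right) - 10\right)^{2} = \left(62 - 10\right)^{2} = 52^{2} = 2704$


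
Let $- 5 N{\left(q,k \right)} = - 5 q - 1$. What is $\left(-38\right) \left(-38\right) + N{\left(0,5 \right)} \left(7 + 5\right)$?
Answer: $\frac{7232}{5} \approx 1446.4$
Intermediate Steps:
$N{\left(q,k \right)} = \frac{1}{5} + q$ ($N{\left(q,k \right)} = - \frac{- 5 q - 1}{5} = - \frac{-1 - 5 q}{5} = \frac{1}{5} + q$)
$\left(-38\right) \left(-38\right) + N{\left(0,5 \right)} \left(7 + 5\right) = \left(-38\right) \left(-38\right) + \left(\frac{1}{5} + 0\right) \left(7 + 5\right) = 1444 + \frac{1}{5} \cdot 12 = 1444 + \frac{12}{5} = \frac{7232}{5}$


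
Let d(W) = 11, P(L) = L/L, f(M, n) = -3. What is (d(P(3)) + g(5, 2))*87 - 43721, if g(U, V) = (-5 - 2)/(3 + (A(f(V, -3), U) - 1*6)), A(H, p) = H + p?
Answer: -42155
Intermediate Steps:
P(L) = 1
g(U, V) = -7/(-6 + U) (g(U, V) = (-5 - 2)/(3 + ((-3 + U) - 1*6)) = -7/(3 + ((-3 + U) - 6)) = -7/(3 + (-9 + U)) = -7/(-6 + U))
(d(P(3)) + g(5, 2))*87 - 43721 = (11 - 7/(-6 + 5))*87 - 43721 = (11 - 7/(-1))*87 - 43721 = (11 - 7*(-1))*87 - 43721 = (11 + 7)*87 - 43721 = 18*87 - 43721 = 1566 - 43721 = -42155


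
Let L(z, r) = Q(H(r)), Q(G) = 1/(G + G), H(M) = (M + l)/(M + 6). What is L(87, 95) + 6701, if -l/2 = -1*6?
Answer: 1434115/214 ≈ 6701.5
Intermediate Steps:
l = 12 (l = -(-2)*6 = -2*(-6) = 12)
H(M) = (12 + M)/(6 + M) (H(M) = (M + 12)/(M + 6) = (12 + M)/(6 + M))
Q(G) = 1/(2*G)
L(z, r) = (6 + r)/(2*(12 + r)) (L(z, r) = 1/(2*(((12 + r)/(6 + r)))) = ((6 + r)/(12 + r))/2 = (6 + r)/(2*(12 + r)))
L(87, 95) + 6701 = (6 + 95)/(2*(12 + 95)) + 6701 = (½)*101/107 + 6701 = (½)*(1/107)*101 + 6701 = 101/214 + 6701 = 1434115/214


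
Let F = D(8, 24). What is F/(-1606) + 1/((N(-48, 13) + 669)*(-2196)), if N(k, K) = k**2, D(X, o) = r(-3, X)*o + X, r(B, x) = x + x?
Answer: -1279627571/5242552524 ≈ -0.24408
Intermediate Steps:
r(B, x) = 2*x
D(X, o) = X + 2*X*o (D(X, o) = (2*X)*o + X = 2*X*o + X = X + 2*X*o)
F = 392 (F = 8*(1 + 2*24) = 8*(1 + 48) = 8*49 = 392)
F/(-1606) + 1/((N(-48, 13) + 669)*(-2196)) = 392/(-1606) + 1/(((-48)**2 + 669)*(-2196)) = 392*(-1/1606) - 1/2196/(2304 + 669) = -196/803 - 1/2196/2973 = -196/803 + (1/2973)*(-1/2196) = -196/803 - 1/6528708 = -1279627571/5242552524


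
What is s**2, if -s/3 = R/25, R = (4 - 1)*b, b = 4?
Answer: 1296/625 ≈ 2.0736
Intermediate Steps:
R = 12 (R = (4 - 1)*4 = 3*4 = 12)
s = -36/25 ≈ -1.4400
s**2 = (-36/25)**2 = 1296/625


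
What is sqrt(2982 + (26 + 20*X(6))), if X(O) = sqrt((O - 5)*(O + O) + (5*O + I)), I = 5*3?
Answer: 2*sqrt(752 + 5*sqrt(57)) ≈ 56.205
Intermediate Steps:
I = 15
X(O) = sqrt(15 + 5*O + 2*O*(-5 + O)) (X(O) = sqrt((O - 5)*(O + O) + (5*O + 15)) = sqrt((-5 + O)*(2*O) + (15 + 5*O)) = sqrt(2*O*(-5 + O) + (15 + 5*O)) = sqrt(15 + 5*O + 2*O*(-5 + O)))
sqrt(2982 + (26 + 20*X(6))) = sqrt(2982 + (26 + 20*sqrt(15 - 5*6 + 2*6**2))) = sqrt(2982 + (26 + 20*sqrt(15 - 30 + 2*36))) = sqrt(2982 + (26 + 20*sqrt(15 - 30 + 72))) = sqrt(2982 + (26 + 20*sqrt(57))) = sqrt(3008 + 20*sqrt(57))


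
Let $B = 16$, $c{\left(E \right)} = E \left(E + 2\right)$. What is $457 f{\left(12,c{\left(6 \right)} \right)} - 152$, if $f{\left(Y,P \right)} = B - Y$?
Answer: $1676$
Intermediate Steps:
$c{\left(E \right)} = E \left(2 + E\right)$
$f{\left(Y,P \right)} = 16 - Y$
$457 f{\left(12,c{\left(6 \right)} \right)} - 152 = 457 \left(16 - 12\right) - 152 = 457 \cdot 4 - 152 = 1828 - 152 = 1676$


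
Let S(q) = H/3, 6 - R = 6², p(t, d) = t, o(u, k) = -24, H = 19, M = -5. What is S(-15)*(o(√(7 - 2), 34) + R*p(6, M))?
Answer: -1292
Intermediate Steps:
R = -30 (R = 6 - 1*6² = 6 - 1*36 = 6 - 36 = -30)
S(q) = 19/3
S(-15)*(o(√(7 - 2), 34) + R*p(6, M)) = 19*(-24 - 30*6)/3 = 19*(-24 - 180)/3 = (19/3)*(-204) = -1292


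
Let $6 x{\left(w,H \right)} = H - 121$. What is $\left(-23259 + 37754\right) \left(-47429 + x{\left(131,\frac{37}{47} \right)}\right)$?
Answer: $- \frac{96976101430}{141} \approx -6.8777 \cdot 10^{8}$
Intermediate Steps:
$x{\left(w,H \right)} = - \frac{121}{6} + \frac{H}{6}$ ($x{\left(w,H \right)} = \frac{H - 121}{6} = \frac{-121 + H}{6} = - \frac{121}{6} + \frac{H}{6}$)
$\left(-23259 + 37754\right) \left(-47429 + x{\left(131,\frac{37}{47} \right)}\right) = \left(-23259 + 37754\right) \left(-47429 - \left(\frac{121}{6} - \frac{37 \cdot \frac{1}{47}}{6}\right)\right) = 14495 \left(-47429 - \left(\frac{121}{6} - \frac{37 \cdot \frac{1}{47}}{6}\right)\right) = 14495 \left(-47429 + \left(- \frac{121}{6} + \frac{1}{6} \cdot \frac{37}{47}\right)\right) = 14495 \left(-47429 + \left(- \frac{121}{6} + \frac{37}{282}\right)\right) = 14495 \left(-47429 - \frac{2825}{141}\right) = 14495 \left(- \frac{6690314}{141}\right) = - \frac{96976101430}{141}$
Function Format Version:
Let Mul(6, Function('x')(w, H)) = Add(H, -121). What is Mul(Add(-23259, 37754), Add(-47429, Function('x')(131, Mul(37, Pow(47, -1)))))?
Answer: Rational(-96976101430, 141) ≈ -6.8777e+8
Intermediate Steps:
Function('x')(w, H) = Add(Rational(-121, 6), Mul(Rational(1, 6), H)) (Function('x')(w, H) = Mul(Rational(1, 6), Add(H, -121)) = Mul(Rational(1, 6), Add(-121, H)) = Add(Rational(-121, 6), Mul(Rational(1, 6), H)))
Mul(Add(-23259, 37754), Add(-47429, Function('x')(131, Mul(37, Pow(47, -1))))) = Mul(Add(-23259, 37754), Add(-47429, Add(Rational(-121, 6), Mul(Rational(1, 6), Mul(37, Pow(47, -1)))))) = Mul(14495, Add(-47429, Add(Rational(-121, 6), Mul(Rational(1, 6), Mul(37, Rational(1, 47)))))) = Mul(14495, Add(-47429, Add(Rational(-121, 6), Mul(Rational(1, 6), Rational(37, 47))))) = Mul(14495, Add(-47429, Add(Rational(-121, 6), Rational(37, 282)))) = Mul(14495, Add(-47429, Rational(-2825, 141))) = Mul(14495, Rational(-6690314, 141)) = Rational(-96976101430, 141)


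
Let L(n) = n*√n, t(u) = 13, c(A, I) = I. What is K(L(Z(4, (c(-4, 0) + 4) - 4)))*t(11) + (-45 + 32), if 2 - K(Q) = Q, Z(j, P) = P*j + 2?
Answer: 13 - 26*√2 ≈ -23.770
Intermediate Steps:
Z(j, P) = 2 + P*j
L(n) = n^(3/2)
K(Q) = 2 - Q
K(L(Z(4, (c(-4, 0) + 4) - 4)))*t(11) + (-45 + 32) = (2 - (2 + ((0 + 4) - 4)*4)^(3/2))*13 + (-45 + 32) = (2 - (2 + (4 - 4)*4)^(3/2))*13 - 13 = (2 - (2 + 0*4)^(3/2))*13 - 13 = (2 - (2 + 0)^(3/2))*13 - 13 = (2 - 2^(3/2))*13 - 13 = (2 - 2*√2)*13 - 13 = (26 - 26*√2) - 13 = 13 - 26*√2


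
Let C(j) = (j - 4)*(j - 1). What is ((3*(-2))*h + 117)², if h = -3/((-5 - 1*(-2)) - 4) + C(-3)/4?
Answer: 257049/49 ≈ 5245.9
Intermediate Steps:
C(j) = (-1 + j)*(-4 + j) (C(j) = (-4 + j)*(-1 + j) = (-1 + j)*(-4 + j))
h = 52/7 (h = -3/((-5 - 1*(-2)) - 4) + (4 + (-3)² - 5*(-3))/4 = -3/((-5 + 2) - 4) + (4 + 9 + 15)*(¼) = -3/(-3 - 4) + 28*(¼) = -3/(-7) + 7 = -3*(-⅐) + 7 = 3/7 + 7 = 52/7 ≈ 7.4286)
((3*(-2))*h + 117)² = ((3*(-2))*(52/7) + 117)² = (-6*52/7 + 117)² = (-312/7 + 117)² = (507/7)² = 257049/49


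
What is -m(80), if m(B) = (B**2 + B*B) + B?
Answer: -12880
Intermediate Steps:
m(B) = B + 2*B**2 (m(B) = (B**2 + B**2) + B = 2*B**2 + B = B + 2*B**2)
-m(80) = -80*(1 + 2*80) = -80*(1 + 160) = -80*161 = -1*12880 = -12880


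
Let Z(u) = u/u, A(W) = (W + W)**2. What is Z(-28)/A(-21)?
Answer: 1/1764 ≈ 0.00056689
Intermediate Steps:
A(W) = 4*W**2 (A(W) = (2*W)**2 = 4*W**2)
Z(u) = 1
Z(-28)/A(-21) = 1/(4*(-21)**2) = 1/(4*441) = 1/1764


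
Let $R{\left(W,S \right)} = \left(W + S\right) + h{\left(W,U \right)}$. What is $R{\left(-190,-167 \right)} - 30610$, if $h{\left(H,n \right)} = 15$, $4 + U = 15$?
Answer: $-30952$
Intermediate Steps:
$U = 11$ ($U = -4 + 15 = 11$)
$R{\left(W,S \right)} = 15 + S + W$ ($R{\left(W,S \right)} = \left(W + S\right) + 15 = \left(S + W\right) + 15 = 15 + S + W$)
$R{\left(-190,-167 \right)} - 30610 = \left(15 - 167 - 190\right) - 30610 = -342 - 30610 = -30952$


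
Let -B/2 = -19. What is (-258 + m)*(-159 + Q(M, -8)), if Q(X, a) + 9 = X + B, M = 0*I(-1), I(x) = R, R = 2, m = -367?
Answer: 81250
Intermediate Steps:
B = 38 (B = -2*(-19) = 38)
I(x) = 2
M = 0 (M = 0*2 = 0)
Q(X, a) = 29 + X (Q(X, a) = -9 + (X + 38) = -9 + (38 + X) = 29 + X)
(-258 + m)*(-159 + Q(M, -8)) = (-258 - 367)*(-159 + (29 + 0)) = -625*(-159 + 29) = -625*(-130) = 81250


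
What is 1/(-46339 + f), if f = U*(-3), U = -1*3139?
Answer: -1/36922 ≈ -2.7084e-5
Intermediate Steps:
U = -3139
f = 9417 (f = -3139*(-3) = 9417)
1/(-46339 + f) = 1/(-46339 + 9417) = 1/(-36922) = -1/36922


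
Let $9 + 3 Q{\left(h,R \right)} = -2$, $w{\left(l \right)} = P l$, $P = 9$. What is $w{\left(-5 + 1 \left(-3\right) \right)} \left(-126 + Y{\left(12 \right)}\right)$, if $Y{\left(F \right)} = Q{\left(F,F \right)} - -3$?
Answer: $9120$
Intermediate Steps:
$w{\left(l \right)} = 9 l$
$Q{\left(h,R \right)} = - \frac{11}{3}$ ($Q{\left(h,R \right)} = -3 + \frac{1}{3} \left(-2\right) = -3 - \frac{2}{3} = - \frac{11}{3}$)
$Y{\left(F \right)} = - \frac{2}{3}$ ($Y{\left(F \right)} = - \frac{11}{3} - -3 = - \frac{11}{3} + 3 = - \frac{2}{3}$)
$w{\left(-5 + 1 \left(-3\right) \right)} \left(-126 + Y{\left(12 \right)}\right) = 9 \left(-5 + 1 \left(-3\right)\right) \left(-126 - \frac{2}{3}\right) = 9 \left(-5 - 3\right) \left(- \frac{380}{3}\right) = 9 \left(-8\right) \left(- \frac{380}{3}\right) = \left(-72\right) \left(- \frac{380}{3}\right) = 9120$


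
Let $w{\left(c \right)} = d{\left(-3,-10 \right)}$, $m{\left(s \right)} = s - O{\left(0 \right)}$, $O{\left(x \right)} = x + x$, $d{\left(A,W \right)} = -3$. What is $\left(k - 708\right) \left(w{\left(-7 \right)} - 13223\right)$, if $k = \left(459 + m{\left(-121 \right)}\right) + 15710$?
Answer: $-202886840$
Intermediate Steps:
$O{\left(x \right)} = 2 x$
$m{\left(s \right)} = s$ ($m{\left(s \right)} = s - 2 \cdot 0 = s - 0 = s + 0 = s$)
$w{\left(c \right)} = -3$
$k = 16048$ ($k = \left(459 - 121\right) + 15710 = 338 + 15710 = 16048$)
$\left(k - 708\right) \left(w{\left(-7 \right)} - 13223\right) = \left(16048 - 708\right) \left(-3 - 13223\right) = 15340 \left(-13226\right) = -202886840$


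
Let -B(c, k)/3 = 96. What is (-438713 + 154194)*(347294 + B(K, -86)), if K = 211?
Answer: -98729800114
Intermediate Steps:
B(c, k) = -288 (B(c, k) = -3*96 = -288)
(-438713 + 154194)*(347294 + B(K, -86)) = (-438713 + 154194)*(347294 - 288) = -284519*347006 = -98729800114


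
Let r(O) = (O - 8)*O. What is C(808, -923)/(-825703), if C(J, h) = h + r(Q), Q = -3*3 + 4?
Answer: 858/825703 ≈ 0.0010391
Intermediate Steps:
Q = -5 (Q = -9 + 4 = -5)
r(O) = O*(-8 + O) (r(O) = (-8 + O)*O = O*(-8 + O))
C(J, h) = 65 + h (C(J, h) = h - 5*(-8 - 5) = h - 5*(-13) = h + 65 = 65 + h)
C(808, -923)/(-825703) = (65 - 923)/(-825703) = -858*(-1/825703) = 858/825703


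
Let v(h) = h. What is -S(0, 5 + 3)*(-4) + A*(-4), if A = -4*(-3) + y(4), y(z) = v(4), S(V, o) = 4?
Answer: -48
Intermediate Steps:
y(z) = 4
A = 16 (A = -4*(-3) + 4 = 12 + 4 = 16)
-S(0, 5 + 3)*(-4) + A*(-4) = -4*(-4) + 16*(-4) = -1*(-16) - 64 = 16 - 64 = -48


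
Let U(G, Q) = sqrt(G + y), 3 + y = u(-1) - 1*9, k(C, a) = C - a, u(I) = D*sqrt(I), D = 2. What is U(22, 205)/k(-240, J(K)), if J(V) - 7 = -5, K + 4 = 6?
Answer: -sqrt(10 + 2*I)/242 ≈ -0.013132 - 0.0013003*I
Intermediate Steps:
K = 2 (K = -4 + 6 = 2)
u(I) = 2*sqrt(I)
J(V) = 2 (J(V) = 7 - 5 = 2)
y = -12 + 2*I (y = -3 + (2*sqrt(-1) - 1*9) = -3 + (2*I - 9) = -3 + (-9 + 2*I) = -12 + 2*I ≈ -12.0 + 2.0*I)
U(G, Q) = sqrt(-12 + G + 2*I) (U(G, Q) = sqrt(G + (-12 + 2*I)) = sqrt(-12 + G + 2*I))
U(22, 205)/k(-240, J(K)) = sqrt(-12 + 22 + 2*I)/(-240 - 1*2) = sqrt(10 + 2*I)/(-240 - 2) = sqrt(10 + 2*I)/(-242) = sqrt(10 + 2*I)*(-1/242) = -sqrt(10 + 2*I)/242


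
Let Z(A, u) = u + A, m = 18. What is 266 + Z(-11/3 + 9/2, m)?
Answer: 1709/6 ≈ 284.83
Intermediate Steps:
Z(A, u) = A + u
266 + Z(-11/3 + 9/2, m) = 266 + ((-11/3 + 9/2) + 18) = 266 + (⅚ + 18) = 266 + 113/6 = 1709/6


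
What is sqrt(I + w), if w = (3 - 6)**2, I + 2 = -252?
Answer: 7*I*sqrt(5) ≈ 15.652*I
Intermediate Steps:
I = -254 (I = -2 - 252 = -254)
w = 9 (w = (-3)**2 = 9)
sqrt(I + w) = sqrt(-254 + 9) = sqrt(-245) = 7*I*sqrt(5)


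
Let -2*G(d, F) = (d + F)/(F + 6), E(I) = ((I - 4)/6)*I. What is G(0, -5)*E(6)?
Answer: 5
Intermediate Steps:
E(I) = I*(-⅔ + I/6) (E(I) = ((-4 + I)*(⅙))*I = (-⅔ + I/6)*I = I*(-⅔ + I/6))
G(d, F) = -(F + d)/(2*(6 + F)) (G(d, F) = -(d + F)/(2*(F + 6)) = -(F + d)/(2*(6 + F)))
G(0, -5)*E(6) = ((-1*(-5) - 1*0)/(2*(6 - 5)))*((⅙)*6*(-4 + 6)) = ((½)*(5 + 0)/1)*((⅙)*6*2) = ((½)*1*5)*2 = (5/2)*2 = 5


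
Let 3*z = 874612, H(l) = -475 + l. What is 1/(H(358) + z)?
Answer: 3/874261 ≈ 3.4315e-6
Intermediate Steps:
z = 874612/3 (z = (⅓)*874612 = 874612/3 ≈ 2.9154e+5)
1/(H(358) + z) = 1/((-475 + 358) + 874612/3) = 1/(-117 + 874612/3) = 1/(874261/3) = 3/874261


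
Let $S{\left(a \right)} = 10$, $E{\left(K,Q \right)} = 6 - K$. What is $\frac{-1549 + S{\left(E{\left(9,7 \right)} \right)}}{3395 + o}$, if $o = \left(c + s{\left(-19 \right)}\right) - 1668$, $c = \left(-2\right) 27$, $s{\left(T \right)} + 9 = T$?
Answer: $- \frac{1539}{1645} \approx -0.93556$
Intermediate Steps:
$s{\left(T \right)} = -9 + T$
$c = -54$
$o = -1750$ ($o = \left(-54 - 28\right) - 1668 = -82 - 1668 = -1750$)
$\frac{-1549 + S{\left(E{\left(9,7 \right)} \right)}}{3395 + o} = \frac{-1549 + 10}{3395 - 1750} = - \frac{1539}{1645}$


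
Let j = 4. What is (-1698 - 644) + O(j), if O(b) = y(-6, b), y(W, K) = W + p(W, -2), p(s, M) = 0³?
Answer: -2348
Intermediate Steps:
p(s, M) = 0
y(W, K) = W (y(W, K) = W + 0 = W)
O(b) = -6
(-1698 - 644) + O(j) = (-1698 - 644) - 6 = -2342 - 6 = -2348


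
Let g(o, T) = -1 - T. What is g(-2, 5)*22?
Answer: -132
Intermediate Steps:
g(-2, 5)*22 = (-1 - 1*5)*22 = (-1 - 5)*22 = -6*22 = -132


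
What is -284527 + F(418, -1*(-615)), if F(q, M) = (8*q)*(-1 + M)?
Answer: 1768689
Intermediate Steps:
F(q, M) = 8*q*(-1 + M)
-284527 + F(418, -1*(-615)) = -284527 + 8*418*(-1 - 1*(-615)) = -284527 + 8*418*(-1 + 615) = -284527 + 8*418*614 = -284527 + 2053216 = 1768689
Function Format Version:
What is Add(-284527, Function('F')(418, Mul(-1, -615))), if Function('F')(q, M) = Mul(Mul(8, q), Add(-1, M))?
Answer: 1768689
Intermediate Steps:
Function('F')(q, M) = Mul(8, q, Add(-1, M))
Add(-284527, Function('F')(418, Mul(-1, -615))) = Add(-284527, Mul(8, 418, Add(-1, Mul(-1, -615)))) = Add(-284527, Mul(8, 418, Add(-1, 615))) = Add(-284527, Mul(8, 418, 614)) = Add(-284527, 2053216) = 1768689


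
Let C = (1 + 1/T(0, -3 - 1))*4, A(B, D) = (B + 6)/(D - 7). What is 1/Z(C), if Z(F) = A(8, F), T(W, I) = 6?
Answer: -1/6 ≈ -0.16667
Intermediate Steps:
A(B, D) = (6 + B)/(-7 + D)
C = 14/3 (C = (1 + 1/6)*4 = (7/6)*4 = 14/3 ≈ 4.6667)
Z(F) = 14/(-7 + F) (Z(F) = (6 + 8)/(-7 + F) = 14/(-7 + F))
1/Z(C) = 1/(14/(-7 + 14/3)) = 1/(14/(-7/3)) = 1/(14*(-3/7)) = 1/(-6) = -1/6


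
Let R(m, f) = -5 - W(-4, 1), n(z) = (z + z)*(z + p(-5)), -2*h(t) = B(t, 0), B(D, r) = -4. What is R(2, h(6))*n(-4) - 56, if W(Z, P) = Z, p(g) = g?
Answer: -128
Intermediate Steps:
h(t) = 2 (h(t) = -½*(-4) = 2)
n(z) = 2*z*(-5 + z) (n(z) = (z + z)*(z - 5) = (2*z)*(-5 + z) = 2*z*(-5 + z))
R(m, f) = -1 (R(m, f) = -5 - 1*(-4) = -5 + 4 = -1)
R(2, h(6))*n(-4) - 56 = -2*(-4)*(-5 - 4) - 56 = -2*(-4)*(-9) - 56 = -1*72 - 56 = -72 - 56 = -128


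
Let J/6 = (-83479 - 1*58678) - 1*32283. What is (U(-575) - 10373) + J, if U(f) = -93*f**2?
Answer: -31805138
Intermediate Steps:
J = -1046640 (J = 6*((-83479 - 1*58678) - 1*32283) = 6*((-83479 - 58678) - 32283) = 6*(-142157 - 32283) = 6*(-174440) = -1046640)
(U(-575) - 10373) + J = (-93*(-575)**2 - 10373) - 1046640 = (-93*330625 - 10373) - 1046640 = (-30748125 - 10373) - 1046640 = -30758498 - 1046640 = -31805138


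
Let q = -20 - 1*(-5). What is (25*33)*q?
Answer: -12375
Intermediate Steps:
q = -15 (q = -20 + 5 = -15)
(25*33)*q = (25*33)*(-15) = 825*(-15) = -12375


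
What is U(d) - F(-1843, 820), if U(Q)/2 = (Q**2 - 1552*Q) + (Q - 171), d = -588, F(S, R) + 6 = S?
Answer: 2516971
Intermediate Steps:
F(S, R) = -6 + S
U(Q) = -342 - 3102*Q + 2*Q**2 (U(Q) = 2*((Q**2 - 1552*Q) + (Q - 171)) = 2*((Q**2 - 1552*Q) + (-171 + Q)) = 2*(-171 + Q**2 - 1551*Q) = -342 - 3102*Q + 2*Q**2)
U(d) - F(-1843, 820) = (-342 - 3102*(-588) + 2*(-588)**2) - (-6 - 1843) = (-342 + 1823976 + 2*345744) - 1*(-1849) = (-342 + 1823976 + 691488) + 1849 = 2515122 + 1849 = 2516971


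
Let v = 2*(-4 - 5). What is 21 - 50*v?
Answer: 921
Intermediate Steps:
v = -18 (v = 2*(-9) = -18)
21 - 50*v = 21 - 50*(-18) = 21 + 900 = 921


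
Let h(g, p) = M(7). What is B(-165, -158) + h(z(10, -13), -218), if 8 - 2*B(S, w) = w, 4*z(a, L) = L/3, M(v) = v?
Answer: 90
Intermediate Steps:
z(a, L) = L/12 (z(a, L) = (L/3)/4 = L/12)
B(S, w) = 4 - w/2
h(g, p) = 7
B(-165, -158) + h(z(10, -13), -218) = (4 - 1/2*(-158)) + 7 = (4 + 79) + 7 = 83 + 7 = 90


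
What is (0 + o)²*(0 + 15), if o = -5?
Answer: 375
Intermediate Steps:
(0 + o)²*(0 + 15) = (0 - 5)²*(0 + 15) = (-5)²*15 = 25*15 = 375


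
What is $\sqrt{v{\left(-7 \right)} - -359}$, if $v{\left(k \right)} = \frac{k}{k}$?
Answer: $6 \sqrt{10} \approx 18.974$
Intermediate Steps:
$v{\left(k \right)} = 1$
$\sqrt{v{\left(-7 \right)} - -359} = \sqrt{1 - -359} = \sqrt{1 + 359} = \sqrt{360} = 6 \sqrt{10}$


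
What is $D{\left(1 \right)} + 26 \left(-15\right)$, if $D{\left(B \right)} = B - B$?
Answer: $-390$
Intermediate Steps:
$D{\left(B \right)} = 0$
$D{\left(1 \right)} + 26 \left(-15\right) = 0 + 26 \left(-15\right) = 0 - 390 = -390$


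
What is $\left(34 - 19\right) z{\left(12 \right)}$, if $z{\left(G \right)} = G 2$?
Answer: $360$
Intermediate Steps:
$z{\left(G \right)} = 2 G$
$\left(34 - 19\right) z{\left(12 \right)} = \left(34 - 19\right) 2 \cdot 12 = 15 \cdot 24 = 360$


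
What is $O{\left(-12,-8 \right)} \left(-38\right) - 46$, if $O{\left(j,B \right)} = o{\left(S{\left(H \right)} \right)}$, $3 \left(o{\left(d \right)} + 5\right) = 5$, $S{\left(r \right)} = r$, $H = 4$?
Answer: $\frac{242}{3} \approx 80.667$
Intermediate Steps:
$o{\left(d \right)} = - \frac{10}{3}$ ($o{\left(d \right)} = -5 + \frac{1}{3} \cdot 5 = -5 + \frac{5}{3} = - \frac{10}{3}$)
$O{\left(j,B \right)} = - \frac{10}{3}$
$O{\left(-12,-8 \right)} \left(-38\right) - 46 = \left(- \frac{10}{3}\right) \left(-38\right) - 46 = \frac{380}{3} - 46 = \frac{242}{3}$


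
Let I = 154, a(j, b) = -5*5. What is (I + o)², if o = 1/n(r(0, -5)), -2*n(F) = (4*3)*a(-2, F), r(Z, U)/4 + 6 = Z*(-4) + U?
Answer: 533656201/22500 ≈ 23718.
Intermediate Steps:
a(j, b) = -25
r(Z, U) = -24 - 16*Z + 4*U (r(Z, U) = -24 + 4*(Z*(-4) + U) = -24 + 4*(-4*Z + U) = -24 + 4*(U - 4*Z) = -24 + (-16*Z + 4*U) = -24 - 16*Z + 4*U)
n(F) = 150 (n(F) = -4*3*(-25)/2 = -6*(-25) = -½*(-300) = 150)
o = 1/150 ≈ 0.0066667
(I + o)² = (154 + 1/150)² = (23101/150)² = 533656201/22500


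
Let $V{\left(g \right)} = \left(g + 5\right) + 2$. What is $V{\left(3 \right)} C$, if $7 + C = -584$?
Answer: $-5910$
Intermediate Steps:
$V{\left(g \right)} = 7 + g$ ($V{\left(g \right)} = \left(5 + g\right) + 2 = 7 + g$)
$C = -591$ ($C = -7 - 584 = -591$)
$V{\left(3 \right)} C = \left(7 + 3\right) \left(-591\right) = 10 \left(-591\right) = -5910$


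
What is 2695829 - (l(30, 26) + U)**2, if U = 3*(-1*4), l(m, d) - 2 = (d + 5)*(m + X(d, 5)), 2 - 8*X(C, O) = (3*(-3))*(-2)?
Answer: 1959665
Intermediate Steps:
X(C, O) = -2 (X(C, O) = 1/4 - 3*(-3)*(-2)/8 = 1/4 - (-9)*(-2)/8 = 1/4 - 1/8*18 = 1/4 - 9/4 = -2)
l(m, d) = 2 + (-2 + m)*(5 + d) (l(m, d) = 2 + (d + 5)*(m - 2) = 2 + (5 + d)*(-2 + m) = 2 + (-2 + m)*(5 + d))
U = -12 (U = 3*(-4) = -12)
2695829 - (l(30, 26) + U)**2 = 2695829 - ((-8 - 2*26 + 5*30 + 26*30) - 12)**2 = 2695829 - ((-8 - 52 + 150 + 780) - 12)**2 = 2695829 - (870 - 12)**2 = 2695829 - 1*858**2 = 2695829 - 1*736164 = 2695829 - 736164 = 1959665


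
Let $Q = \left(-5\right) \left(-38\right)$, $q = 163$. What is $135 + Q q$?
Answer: $31105$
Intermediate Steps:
$Q = 190$
$135 + Q q = 135 + 190 \cdot 163 = 135 + 30970 = 31105$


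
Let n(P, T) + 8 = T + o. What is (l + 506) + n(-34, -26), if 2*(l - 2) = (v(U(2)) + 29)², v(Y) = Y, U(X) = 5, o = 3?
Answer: 1055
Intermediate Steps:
n(P, T) = -5 + T (n(P, T) = -8 + (T + 3) = -8 + (3 + T) = -5 + T)
l = 580 (l = 2 + (5 + 29)²/2 = 2 + (½)*34² = 2 + (½)*1156 = 2 + 578 = 580)
(l + 506) + n(-34, -26) = (580 + 506) + (-5 - 26) = 1086 - 31 = 1055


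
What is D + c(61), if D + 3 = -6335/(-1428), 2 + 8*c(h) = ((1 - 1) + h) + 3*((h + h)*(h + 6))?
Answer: 1254217/408 ≈ 3074.1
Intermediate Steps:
c(h) = -1/4 + h/8 + 3*h*(6 + h)/4 (c(h) = -1/4 + (((1 - 1) + h) + 3*((h + h)*(h + 6)))/8 = -1/4 + ((0 + h) + 3*((2*h)*(6 + h)))/8 = -1/4 + (h + 3*(2*h*(6 + h)))/8 = -1/4 + (h + 6*h*(6 + h))/8 = -1/4 + (h/8 + 3*h*(6 + h)/4) = -1/4 + h/8 + 3*h*(6 + h)/4)
D = 293/204 (D = -3 - 6335/(-1428) = -3 - 6335*(-1/1428) = -3 + 905/204 = 293/204 ≈ 1.4363)
D + c(61) = 293/204 + (-1/4 + (3/4)*61**2 + (37/8)*61) = 293/204 + (-1/4 + (3/4)*3721 + 2257/8) = 293/204 + (-1/4 + 11163/4 + 2257/8) = 293/204 + 24581/8 = 1254217/408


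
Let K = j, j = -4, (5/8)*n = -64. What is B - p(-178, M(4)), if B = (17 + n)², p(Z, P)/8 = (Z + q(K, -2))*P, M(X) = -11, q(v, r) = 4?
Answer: -200471/25 ≈ -8018.8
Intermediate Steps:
n = -512/5 (n = (8/5)*(-64) = -512/5 ≈ -102.40)
K = -4
p(Z, P) = 8*P*(4 + Z) (p(Z, P) = 8*((Z + 4)*P) = 8*((4 + Z)*P) = 8*(P*(4 + Z)) = 8*P*(4 + Z))
B = 182329/25 (B = (17 - 512/5)² = (-427/5)² = 182329/25 ≈ 7293.2)
B - p(-178, M(4)) = 182329/25 - 8*(-11)*(4 - 178) = 182329/25 - 8*(-11)*(-174) = 182329/25 - 1*15312 = 182329/25 - 15312 = -200471/25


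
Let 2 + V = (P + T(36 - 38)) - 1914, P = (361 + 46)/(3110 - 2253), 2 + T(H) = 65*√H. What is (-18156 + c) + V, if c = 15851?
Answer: -3618704/857 + 65*I*√2 ≈ -4222.5 + 91.924*I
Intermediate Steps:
T(H) = -2 + 65*√H
P = 407/857 ≈ 0.47491
V = -1643319/857 + 65*I*√2 (V = -2 + ((407/857 + (-2 + 65*√(36 - 38))) - 1914) = -2 + ((407/857 + (-2 + 65*√(-2))) - 1914) = -2 + ((407/857 + (-2 + 65*(I*√2))) - 1914) = -2 + ((407/857 + (-2 + 65*I*√2)) - 1914) = -2 + ((-1307/857 + 65*I*√2) - 1914) = -2 + (-1641605/857 + 65*I*√2) = -1643319/857 + 65*I*√2 ≈ -1917.5 + 91.924*I)
(-18156 + c) + V = (-18156 + 15851) + (-1643319/857 + 65*I*√2) = -2305 + (-1643319/857 + 65*I*√2) = -3618704/857 + 65*I*√2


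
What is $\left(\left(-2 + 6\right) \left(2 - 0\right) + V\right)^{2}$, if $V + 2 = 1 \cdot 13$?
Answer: $361$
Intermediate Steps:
$V = 11$ ($V = -2 + 1 \cdot 13 = -2 + 13 = 11$)
$\left(\left(-2 + 6\right) \left(2 - 0\right) + V\right)^{2} = \left(\left(-2 + 6\right) \left(2 - 0\right) + 11\right)^{2} = \left(4 \left(2 + 0\right) + 11\right)^{2} = \left(4 \cdot 2 + 11\right)^{2} = \left(8 + 11\right)^{2} = 19^{2} = 361$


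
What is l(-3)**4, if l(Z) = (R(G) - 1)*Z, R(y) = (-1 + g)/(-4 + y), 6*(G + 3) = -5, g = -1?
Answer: 121550625/4879681 ≈ 24.910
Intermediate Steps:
G = -23/6 (G = -3 + (1/6)*(-5) = -3 - 5/6 = -23/6 ≈ -3.8333)
R(y) = -2/(-4 + y) (R(y) = (-1 - 1)/(-4 + y) = -2/(-4 + y))
l(Z) = -35*Z/47 (l(Z) = (-2/(-4 - 23/6) - 1)*Z = (-2/(-47/6) - 1)*Z = (-2*(-6/47) - 1)*Z = (12/47 - 1)*Z = -35*Z/47)
l(-3)**4 = (-35/47*(-3))**4 = (105/47)**4 = 121550625/4879681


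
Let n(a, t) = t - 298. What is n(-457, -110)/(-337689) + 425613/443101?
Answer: 47968537855/49876777863 ≈ 0.96174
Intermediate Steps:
n(a, t) = -298 + t
n(-457, -110)/(-337689) + 425613/443101 = (-298 - 110)/(-337689) + 425613/443101 = -408*(-1/337689) + 425613*(1/443101) = 136/112563 + 425613/443101 = 47968537855/49876777863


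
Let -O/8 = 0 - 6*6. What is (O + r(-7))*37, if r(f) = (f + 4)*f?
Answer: 11433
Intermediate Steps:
r(f) = f*(4 + f) (r(f) = (4 + f)*f = f*(4 + f))
O = 288 (O = -8*(0 - 6*6) = -8*(0 - 36) = -8*(-36) = 288)
(O + r(-7))*37 = (288 - 7*(4 - 7))*37 = (288 - 7*(-3))*37 = (288 + 21)*37 = 309*37 = 11433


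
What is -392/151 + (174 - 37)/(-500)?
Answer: -216687/75500 ≈ -2.8700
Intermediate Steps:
-392/151 + (174 - 37)/(-500) = -392*1/151 + 137*(-1/500) = -392/151 - 137/500 = -216687/75500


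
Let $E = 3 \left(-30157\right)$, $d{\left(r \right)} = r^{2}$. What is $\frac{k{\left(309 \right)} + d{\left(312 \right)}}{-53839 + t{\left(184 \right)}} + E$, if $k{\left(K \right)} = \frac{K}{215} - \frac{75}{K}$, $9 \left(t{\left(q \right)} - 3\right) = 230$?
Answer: $- \frac{485146443685359}{5362345315} \approx -90473.0$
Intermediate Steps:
$t{\left(q \right)} = \frac{257}{9}$ ($t{\left(q \right)} = 3 + \frac{1}{9} \cdot 230 = 3 + \frac{230}{9} = \frac{257}{9}$)
$k{\left(K \right)} = - \frac{75}{K} + \frac{K}{215}$ ($k{\left(K \right)} = K \frac{1}{215} - \frac{75}{K} = \frac{K}{215} - \frac{75}{K} = - \frac{75}{K} + \frac{K}{215}$)
$E = -90471$
$\frac{k{\left(309 \right)} + d{\left(312 \right)}}{-53839 + t{\left(184 \right)}} + E = \frac{\left(- \frac{75}{309} + \frac{1}{215} \cdot 309\right) + 312^{2}}{-53839 + \frac{257}{9}} - 90471 = \frac{\left(\left(-75\right) \frac{1}{309} + \frac{309}{215}\right) + 97344}{- \frac{484294}{9}} - 90471 = \left(\left(- \frac{25}{103} + \frac{309}{215}\right) + 97344\right) \left(- \frac{9}{484294}\right) - 90471 = \left(\frac{26452}{22145} + 97344\right) \left(- \frac{9}{484294}\right) - 90471 = \frac{2155709332}{22145} \left(- \frac{9}{484294}\right) - 90471 = - \frac{9700691994}{5362345315} - 90471 = - \frac{485146443685359}{5362345315}$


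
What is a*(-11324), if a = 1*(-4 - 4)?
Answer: 90592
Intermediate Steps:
a = -8 (a = 1*(-8) = -8)
a*(-11324) = -8*(-11324) = 90592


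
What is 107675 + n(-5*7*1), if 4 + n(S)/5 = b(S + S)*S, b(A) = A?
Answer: 119905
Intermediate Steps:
n(S) = -20 + 10*S² (n(S) = -20 + 5*((S + S)*S) = -20 + 5*((2*S)*S) = -20 + 5*(2*S²) = -20 + 10*S²)
107675 + n(-5*7*1) = 107675 + (-20 + 10*(-5*7*1)²) = 107675 + (-20 + 10*(-35*1)²) = 107675 + (-20 + 10*(-35)²) = 107675 + (-20 + 10*1225) = 107675 + (-20 + 12250) = 107675 + 12230 = 119905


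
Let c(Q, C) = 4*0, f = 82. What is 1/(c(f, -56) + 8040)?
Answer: 1/8040 ≈ 0.00012438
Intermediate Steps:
c(Q, C) = 0
1/(c(f, -56) + 8040) = 1/(0 + 8040) = 1/8040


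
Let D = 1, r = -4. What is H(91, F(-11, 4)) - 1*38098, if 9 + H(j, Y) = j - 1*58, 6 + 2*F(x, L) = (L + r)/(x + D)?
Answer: -38074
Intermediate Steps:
F(x, L) = -3 + (-4 + L)/(2*(1 + x)) (F(x, L) = -3 + ((L - 4)/(x + 1))/2 = -3 + ((-4 + L)/(1 + x))/2 = -3 + (-4 + L)/(2*(1 + x)))
H(j, Y) = -67 + j (H(j, Y) = -9 + (j - 1*58) = -9 + (j - 58) = -9 + (-58 + j) = -67 + j)
H(91, F(-11, 4)) - 1*38098 = (-67 + 91) - 1*38098 = 24 - 38098 = -38074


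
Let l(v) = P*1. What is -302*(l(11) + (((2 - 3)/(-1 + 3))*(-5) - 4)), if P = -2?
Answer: 1057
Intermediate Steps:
l(v) = -2 (l(v) = -2*1 = -2)
-302*(l(11) + (((2 - 3)/(-1 + 3))*(-5) - 4)) = -302*(-2 + (((2 - 3)/(-1 + 3))*(-5) - 4)) = -302*(-2 + (-1/2*(-5) - 4)) = -302*(-2 + (-1*½*(-5) - 4)) = -302*(-2 + (-½*(-5) - 4)) = -302*(-2 + (5/2 - 4)) = -302*(-2 - 3/2) = -302*(-7/2) = 1057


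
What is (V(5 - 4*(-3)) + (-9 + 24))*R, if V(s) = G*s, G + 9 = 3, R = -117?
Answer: 10179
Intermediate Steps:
G = -6 (G = -9 + 3 = -6)
V(s) = -6*s
(V(5 - 4*(-3)) + (-9 + 24))*R = (-6*(5 - 4*(-3)) + (-9 + 24))*(-117) = (-6*(5 + 12) + 15)*(-117) = (-6*17 + 15)*(-117) = (-102 + 15)*(-117) = -87*(-117) = 10179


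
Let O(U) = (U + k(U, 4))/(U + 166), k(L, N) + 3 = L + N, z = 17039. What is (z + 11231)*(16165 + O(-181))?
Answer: 1372994744/3 ≈ 4.5767e+8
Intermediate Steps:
k(L, N) = -3 + L + N (k(L, N) = -3 + (L + N) = -3 + L + N)
O(U) = (1 + 2*U)/(166 + U) (O(U) = (U + (-3 + U + 4))/(U + 166) = (U + (1 + U))/(166 + U) = (1 + 2*U)/(166 + U))
(z + 11231)*(16165 + O(-181)) = (17039 + 11231)*(16165 + (1 + 2*(-181))/(166 - 181)) = 28270*(16165 + (1 - 362)/(-15)) = 28270*(16165 - 1/15*(-361)) = 28270*(16165 + 361/15) = 28270*(242836/15) = 1372994744/3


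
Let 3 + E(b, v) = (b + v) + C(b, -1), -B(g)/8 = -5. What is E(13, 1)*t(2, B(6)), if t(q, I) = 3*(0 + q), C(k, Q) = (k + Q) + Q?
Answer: 132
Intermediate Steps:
C(k, Q) = k + 2*Q (C(k, Q) = (Q + k) + Q = k + 2*Q)
B(g) = 40 (B(g) = -8*(-5) = 40)
t(q, I) = 3*q
E(b, v) = -5 + v + 2*b (E(b, v) = -3 + ((b + v) + (b + 2*(-1))) = -3 + ((b + v) + (b - 2)) = -3 + ((b + v) + (-2 + b)) = -3 + (-2 + v + 2*b) = -5 + v + 2*b)
E(13, 1)*t(2, B(6)) = (-5 + 1 + 2*13)*(3*2) = (-5 + 1 + 26)*6 = 22*6 = 132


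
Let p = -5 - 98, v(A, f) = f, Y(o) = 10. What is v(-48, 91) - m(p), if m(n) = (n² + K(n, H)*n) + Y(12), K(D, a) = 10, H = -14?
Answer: -9498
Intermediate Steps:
p = -103
m(n) = 10 + n² + 10*n (m(n) = (n² + 10*n) + 10 = 10 + n² + 10*n)
v(-48, 91) - m(p) = 91 - (10 + (-103)² + 10*(-103)) = 91 - (10 + 10609 - 1030) = 91 - 1*9589 = 91 - 9589 = -9498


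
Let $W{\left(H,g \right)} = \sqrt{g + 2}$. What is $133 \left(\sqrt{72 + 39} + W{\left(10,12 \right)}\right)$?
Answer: $133 \sqrt{14} + 133 \sqrt{111} \approx 1898.9$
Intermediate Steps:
$W{\left(H,g \right)} = \sqrt{2 + g}$
$133 \left(\sqrt{72 + 39} + W{\left(10,12 \right)}\right) = 133 \left(\sqrt{72 + 39} + \sqrt{2 + 12}\right) = 133 \left(\sqrt{111} + \sqrt{14}\right) = 133 \left(\sqrt{14} + \sqrt{111}\right) = 133 \sqrt{14} + 133 \sqrt{111}$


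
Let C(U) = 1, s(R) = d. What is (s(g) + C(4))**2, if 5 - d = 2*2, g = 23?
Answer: 4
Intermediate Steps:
d = 1 (d = 5 - 2*2 = 5 - 1*4 = 5 - 4 = 1)
s(R) = 1
(s(g) + C(4))**2 = (1 + 1)**2 = 2**2 = 4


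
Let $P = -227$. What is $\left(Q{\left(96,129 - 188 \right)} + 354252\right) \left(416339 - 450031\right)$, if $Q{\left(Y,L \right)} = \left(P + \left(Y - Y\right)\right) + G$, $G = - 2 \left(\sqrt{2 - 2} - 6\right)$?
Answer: $-11928214604$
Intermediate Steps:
$G = 12$ ($G = - 2 \left(\sqrt{0} - 6\right) = - 2 \left(0 - 6\right) = \left(-2\right) \left(-6\right) = 12$)
$Q{\left(Y,L \right)} = -215$ ($Q{\left(Y,L \right)} = \left(-227 + \left(Y - Y\right)\right) + 12 = \left(-227 + 0\right) + 12 = -227 + 12 = -215$)
$\left(Q{\left(96,129 - 188 \right)} + 354252\right) \left(416339 - 450031\right) = \left(-215 + 354252\right) \left(416339 - 450031\right) = 354037 \left(-33692\right) = -11928214604$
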